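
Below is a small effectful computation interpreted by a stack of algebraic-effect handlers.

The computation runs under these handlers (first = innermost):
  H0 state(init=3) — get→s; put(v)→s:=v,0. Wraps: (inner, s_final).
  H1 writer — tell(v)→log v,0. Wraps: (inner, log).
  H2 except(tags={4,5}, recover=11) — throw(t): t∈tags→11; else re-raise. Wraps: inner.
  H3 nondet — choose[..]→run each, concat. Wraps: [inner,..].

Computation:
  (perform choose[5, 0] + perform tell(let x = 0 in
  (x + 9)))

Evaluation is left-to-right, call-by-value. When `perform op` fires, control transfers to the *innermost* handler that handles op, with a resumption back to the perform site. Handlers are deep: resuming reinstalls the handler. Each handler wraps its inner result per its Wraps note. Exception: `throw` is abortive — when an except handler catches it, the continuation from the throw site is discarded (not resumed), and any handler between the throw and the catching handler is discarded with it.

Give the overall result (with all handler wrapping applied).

Step-by-step:
choose[5, 0] @ H3
  branch[0] choose=5:
    tell(9) @ H1 ⇒ log+=9
    H0 returns (5, 3)
    H1 returns ((5, 3), (9))
    H2 returns ((5, 3), (9))
    H3 returns [((5, 3), (9))]
  branch[1] choose=0:
    tell(9) @ H1 ⇒ log+=9
    H0 returns (0, 3)
    H1 returns ((0, 3), (9))
    H2 returns ((0, 3), (9))
    H3 returns [((0, 3), (9))]
= [((5, 3), (9)), ((0, 3), (9))]

Answer: [((5, 3), (9)), ((0, 3), (9))]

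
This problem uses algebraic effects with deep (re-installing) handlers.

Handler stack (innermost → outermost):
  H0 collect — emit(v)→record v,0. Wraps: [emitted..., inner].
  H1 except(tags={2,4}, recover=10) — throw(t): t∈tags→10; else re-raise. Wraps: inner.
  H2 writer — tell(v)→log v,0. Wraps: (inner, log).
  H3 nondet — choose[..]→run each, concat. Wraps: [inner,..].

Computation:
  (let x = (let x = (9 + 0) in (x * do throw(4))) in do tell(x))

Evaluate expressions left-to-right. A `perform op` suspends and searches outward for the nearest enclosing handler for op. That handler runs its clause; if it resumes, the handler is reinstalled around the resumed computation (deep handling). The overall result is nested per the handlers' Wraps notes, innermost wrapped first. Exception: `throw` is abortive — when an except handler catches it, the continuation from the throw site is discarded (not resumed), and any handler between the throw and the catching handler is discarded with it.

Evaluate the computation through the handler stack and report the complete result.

Step-by-step:
throw(4) @ H1 caught ⇒ 10
H2 returns (10, ())
H3 returns [(10, ())]
= [(10, ())]

Answer: [(10, ())]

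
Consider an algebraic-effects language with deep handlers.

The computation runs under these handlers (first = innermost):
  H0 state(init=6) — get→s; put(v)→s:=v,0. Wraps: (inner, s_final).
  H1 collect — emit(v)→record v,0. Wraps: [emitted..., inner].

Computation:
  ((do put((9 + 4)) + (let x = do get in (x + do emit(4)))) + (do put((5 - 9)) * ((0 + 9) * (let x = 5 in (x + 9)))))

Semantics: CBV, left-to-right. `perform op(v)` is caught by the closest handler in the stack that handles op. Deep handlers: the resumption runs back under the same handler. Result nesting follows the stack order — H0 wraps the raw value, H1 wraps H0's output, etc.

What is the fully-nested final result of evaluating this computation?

Evaluation trace:
put(13) @ H0 ⇒ s:=13
get @ H0 ⇒ 13
emit(4) @ H1 ⇒ out+=4
put(-4) @ H0 ⇒ s:=-4
H0 returns (13, -4)
H1 returns [4, (13, -4)]
= [4, (13, -4)]

Answer: [4, (13, -4)]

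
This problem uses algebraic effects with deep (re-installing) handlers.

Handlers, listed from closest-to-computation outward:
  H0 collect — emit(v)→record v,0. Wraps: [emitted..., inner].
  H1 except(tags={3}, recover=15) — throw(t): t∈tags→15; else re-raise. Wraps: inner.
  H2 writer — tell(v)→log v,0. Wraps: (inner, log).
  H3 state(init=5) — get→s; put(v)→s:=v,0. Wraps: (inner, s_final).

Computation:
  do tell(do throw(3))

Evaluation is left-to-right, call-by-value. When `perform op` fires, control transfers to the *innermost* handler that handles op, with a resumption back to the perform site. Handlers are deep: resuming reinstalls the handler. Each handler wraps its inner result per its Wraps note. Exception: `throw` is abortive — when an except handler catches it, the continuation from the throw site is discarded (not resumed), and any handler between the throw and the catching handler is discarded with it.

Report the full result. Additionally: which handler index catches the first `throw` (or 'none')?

Working:
throw(3) @ H1 caught ⇒ 15
H2 returns (15, ())
H3 returns ((15, ()), 5)
= ((15, ()), 5)

Answer: ((15, ()), 5) ; first throw caught by: H1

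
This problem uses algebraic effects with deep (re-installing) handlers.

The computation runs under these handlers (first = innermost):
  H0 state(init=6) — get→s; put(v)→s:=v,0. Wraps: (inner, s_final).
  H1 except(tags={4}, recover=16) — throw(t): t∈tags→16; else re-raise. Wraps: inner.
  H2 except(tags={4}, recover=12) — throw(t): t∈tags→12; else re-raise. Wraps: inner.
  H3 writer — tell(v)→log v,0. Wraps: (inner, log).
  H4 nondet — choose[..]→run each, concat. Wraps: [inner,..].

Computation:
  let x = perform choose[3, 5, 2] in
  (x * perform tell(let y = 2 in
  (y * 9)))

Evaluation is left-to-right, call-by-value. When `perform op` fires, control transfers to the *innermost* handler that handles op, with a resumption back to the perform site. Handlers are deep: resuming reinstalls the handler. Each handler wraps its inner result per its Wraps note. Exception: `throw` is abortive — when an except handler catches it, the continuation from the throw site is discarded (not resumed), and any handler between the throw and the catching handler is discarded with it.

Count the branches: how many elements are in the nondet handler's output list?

Evaluation trace:
choose[3, 5, 2] @ H4
  branch[0] choose=3:
    tell(18) @ H3 ⇒ log+=18
    H0 returns (0, 6)
    H1 returns (0, 6)
    H2 returns (0, 6)
    H3 returns ((0, 6), (18))
    H4 returns [((0, 6), (18))]
  branch[1] choose=5:
    tell(18) @ H3 ⇒ log+=18
    H0 returns (0, 6)
    H1 returns (0, 6)
    H2 returns (0, 6)
    H3 returns ((0, 6), (18))
    H4 returns [((0, 6), (18))]
  branch[2] choose=2:
    tell(18) @ H3 ⇒ log+=18
    H0 returns (0, 6)
    H1 returns (0, 6)
    H2 returns (0, 6)
    H3 returns ((0, 6), (18))
    H4 returns [((0, 6), (18))]
= [((0, 6), (18)), ((0, 6), (18)), ((0, 6), (18))]

Answer: 3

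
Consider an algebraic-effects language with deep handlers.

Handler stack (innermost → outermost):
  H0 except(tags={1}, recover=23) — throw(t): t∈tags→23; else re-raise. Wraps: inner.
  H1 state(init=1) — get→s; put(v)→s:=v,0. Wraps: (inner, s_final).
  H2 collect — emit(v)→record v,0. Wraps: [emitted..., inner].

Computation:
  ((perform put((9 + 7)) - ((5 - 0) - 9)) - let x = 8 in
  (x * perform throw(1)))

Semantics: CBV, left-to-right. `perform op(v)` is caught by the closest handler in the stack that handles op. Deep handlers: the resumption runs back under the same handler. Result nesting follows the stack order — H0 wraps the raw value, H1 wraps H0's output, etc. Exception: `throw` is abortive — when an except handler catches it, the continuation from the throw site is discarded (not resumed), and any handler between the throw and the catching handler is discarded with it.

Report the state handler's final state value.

Answer: 16

Working:
put(16) @ H1 ⇒ s:=16
throw(1) @ H0 caught ⇒ 23
H1 returns (23, 16)
H2 returns [(23, 16)]
= [(23, 16)]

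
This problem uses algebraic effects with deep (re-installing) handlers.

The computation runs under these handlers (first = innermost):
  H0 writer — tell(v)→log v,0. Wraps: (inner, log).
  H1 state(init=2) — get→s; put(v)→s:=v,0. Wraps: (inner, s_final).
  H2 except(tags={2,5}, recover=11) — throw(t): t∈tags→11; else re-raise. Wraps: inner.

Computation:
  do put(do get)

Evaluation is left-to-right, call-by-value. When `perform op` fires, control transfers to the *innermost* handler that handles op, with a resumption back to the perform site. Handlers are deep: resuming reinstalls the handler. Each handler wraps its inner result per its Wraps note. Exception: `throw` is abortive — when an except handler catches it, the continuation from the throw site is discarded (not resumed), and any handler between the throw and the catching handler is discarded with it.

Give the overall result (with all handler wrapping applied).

Step-by-step:
get @ H1 ⇒ 2
put(2) @ H1 ⇒ s:=2
H0 returns (0, ())
H1 returns ((0, ()), 2)
H2 returns ((0, ()), 2)
= ((0, ()), 2)

Answer: ((0, ()), 2)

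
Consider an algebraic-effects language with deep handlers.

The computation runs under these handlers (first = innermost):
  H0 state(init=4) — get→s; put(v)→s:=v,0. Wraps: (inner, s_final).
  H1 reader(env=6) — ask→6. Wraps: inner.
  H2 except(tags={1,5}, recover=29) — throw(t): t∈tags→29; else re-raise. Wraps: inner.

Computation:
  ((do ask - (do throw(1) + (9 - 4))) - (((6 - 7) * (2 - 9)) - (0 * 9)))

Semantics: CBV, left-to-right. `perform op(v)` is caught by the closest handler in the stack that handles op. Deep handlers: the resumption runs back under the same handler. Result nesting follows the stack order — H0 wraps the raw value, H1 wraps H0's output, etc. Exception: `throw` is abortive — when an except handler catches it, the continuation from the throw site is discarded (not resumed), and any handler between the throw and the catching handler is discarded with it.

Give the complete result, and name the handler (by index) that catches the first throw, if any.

Answer: 29 ; first throw caught by: H2

Working:
ask @ H1 ⇒ 6
throw(1) @ H2 caught ⇒ 29
= 29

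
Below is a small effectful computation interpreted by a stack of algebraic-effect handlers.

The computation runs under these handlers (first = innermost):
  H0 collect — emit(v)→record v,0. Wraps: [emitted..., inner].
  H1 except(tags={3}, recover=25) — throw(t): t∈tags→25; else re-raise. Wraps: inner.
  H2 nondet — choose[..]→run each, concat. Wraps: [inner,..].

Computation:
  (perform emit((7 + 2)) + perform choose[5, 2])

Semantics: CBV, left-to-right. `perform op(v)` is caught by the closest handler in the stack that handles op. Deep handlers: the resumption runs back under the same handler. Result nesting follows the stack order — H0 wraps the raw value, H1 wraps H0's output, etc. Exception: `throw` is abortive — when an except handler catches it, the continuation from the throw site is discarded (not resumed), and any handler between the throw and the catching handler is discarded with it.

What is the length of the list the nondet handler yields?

Answer: 2

Step-by-step:
emit(9) @ H0 ⇒ out+=9
choose[5, 2] @ H2
  branch[0] choose=5:
    H0 returns [9, 5]
    H1 returns [9, 5]
    H2 returns [[9, 5]]
  branch[1] choose=2:
    H0 returns [9, 2]
    H1 returns [9, 2]
    H2 returns [[9, 2]]
= [[9, 5], [9, 2]]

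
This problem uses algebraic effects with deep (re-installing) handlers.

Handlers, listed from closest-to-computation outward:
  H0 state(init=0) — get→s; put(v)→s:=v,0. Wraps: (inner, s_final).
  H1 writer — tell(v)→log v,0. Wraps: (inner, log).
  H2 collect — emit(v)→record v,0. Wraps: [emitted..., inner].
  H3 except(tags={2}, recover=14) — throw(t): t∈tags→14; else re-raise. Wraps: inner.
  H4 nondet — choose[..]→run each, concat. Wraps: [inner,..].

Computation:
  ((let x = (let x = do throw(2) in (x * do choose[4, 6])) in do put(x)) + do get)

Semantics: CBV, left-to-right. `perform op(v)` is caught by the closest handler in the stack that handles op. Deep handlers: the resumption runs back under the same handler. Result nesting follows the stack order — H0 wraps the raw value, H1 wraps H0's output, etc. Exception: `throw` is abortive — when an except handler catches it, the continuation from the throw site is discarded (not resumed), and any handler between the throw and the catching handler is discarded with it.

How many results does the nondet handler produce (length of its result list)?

Step-by-step:
throw(2) @ H3 caught ⇒ 14
H4 returns [14]
= [14]

Answer: 1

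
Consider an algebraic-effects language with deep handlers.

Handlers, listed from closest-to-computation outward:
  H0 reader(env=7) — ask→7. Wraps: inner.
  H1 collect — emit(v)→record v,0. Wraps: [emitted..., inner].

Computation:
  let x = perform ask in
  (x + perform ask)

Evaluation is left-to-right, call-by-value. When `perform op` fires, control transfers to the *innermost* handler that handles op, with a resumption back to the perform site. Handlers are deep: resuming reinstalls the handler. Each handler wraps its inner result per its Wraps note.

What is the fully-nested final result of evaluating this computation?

Evaluation trace:
ask @ H0 ⇒ 7
ask @ H0 ⇒ 7
H0 returns 14
H1 returns [14]
= [14]

Answer: [14]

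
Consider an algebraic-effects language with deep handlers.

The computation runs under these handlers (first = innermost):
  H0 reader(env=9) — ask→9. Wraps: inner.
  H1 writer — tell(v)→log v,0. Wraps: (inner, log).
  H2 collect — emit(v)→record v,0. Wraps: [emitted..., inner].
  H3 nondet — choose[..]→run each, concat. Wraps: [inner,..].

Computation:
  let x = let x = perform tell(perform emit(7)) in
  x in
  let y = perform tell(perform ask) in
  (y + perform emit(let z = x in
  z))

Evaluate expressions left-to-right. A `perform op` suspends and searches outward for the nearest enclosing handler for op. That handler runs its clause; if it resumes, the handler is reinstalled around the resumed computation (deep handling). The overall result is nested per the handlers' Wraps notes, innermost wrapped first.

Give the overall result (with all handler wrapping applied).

Step-by-step:
emit(7) @ H2 ⇒ out+=7
tell(0) @ H1 ⇒ log+=0
ask @ H0 ⇒ 9
tell(9) @ H1 ⇒ log+=9
emit(0) @ H2 ⇒ out+=0
H0 returns 0
H1 returns (0, (0, 9))
H2 returns [7, 0, (0, (0, 9))]
H3 returns [[7, 0, (0, (0, 9))]]
= [[7, 0, (0, (0, 9))]]

Answer: [[7, 0, (0, (0, 9))]]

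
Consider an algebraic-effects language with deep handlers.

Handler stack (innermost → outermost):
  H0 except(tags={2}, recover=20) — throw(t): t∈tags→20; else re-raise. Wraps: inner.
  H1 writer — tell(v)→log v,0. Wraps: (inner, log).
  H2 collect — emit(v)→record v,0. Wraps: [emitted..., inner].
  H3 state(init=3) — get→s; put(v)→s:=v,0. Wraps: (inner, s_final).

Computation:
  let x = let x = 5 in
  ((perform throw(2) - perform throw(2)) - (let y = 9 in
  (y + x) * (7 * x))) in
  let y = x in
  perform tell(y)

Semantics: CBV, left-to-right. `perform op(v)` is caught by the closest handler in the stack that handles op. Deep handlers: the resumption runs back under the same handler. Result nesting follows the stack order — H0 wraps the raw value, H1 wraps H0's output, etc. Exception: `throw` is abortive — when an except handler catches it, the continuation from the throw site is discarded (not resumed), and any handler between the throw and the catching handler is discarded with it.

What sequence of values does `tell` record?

Step-by-step:
throw(2) @ H0 caught ⇒ 20
H1 returns (20, ())
H2 returns [(20, ())]
H3 returns ([(20, ())], 3)
= ([(20, ())], 3)

Answer: ()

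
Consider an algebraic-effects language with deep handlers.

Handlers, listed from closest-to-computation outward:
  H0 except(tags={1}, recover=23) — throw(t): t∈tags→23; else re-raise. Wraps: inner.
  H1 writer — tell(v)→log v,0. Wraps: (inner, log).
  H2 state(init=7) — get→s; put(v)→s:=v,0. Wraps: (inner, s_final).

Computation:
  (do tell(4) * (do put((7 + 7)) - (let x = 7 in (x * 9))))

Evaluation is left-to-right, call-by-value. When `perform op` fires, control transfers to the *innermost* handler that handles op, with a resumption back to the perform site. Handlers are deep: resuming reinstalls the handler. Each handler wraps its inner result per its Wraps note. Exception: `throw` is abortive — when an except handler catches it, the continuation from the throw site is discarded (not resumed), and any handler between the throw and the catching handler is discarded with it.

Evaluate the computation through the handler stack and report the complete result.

Answer: ((0, (4)), 14)

Working:
tell(4) @ H1 ⇒ log+=4
put(14) @ H2 ⇒ s:=14
H0 returns 0
H1 returns (0, (4))
H2 returns ((0, (4)), 14)
= ((0, (4)), 14)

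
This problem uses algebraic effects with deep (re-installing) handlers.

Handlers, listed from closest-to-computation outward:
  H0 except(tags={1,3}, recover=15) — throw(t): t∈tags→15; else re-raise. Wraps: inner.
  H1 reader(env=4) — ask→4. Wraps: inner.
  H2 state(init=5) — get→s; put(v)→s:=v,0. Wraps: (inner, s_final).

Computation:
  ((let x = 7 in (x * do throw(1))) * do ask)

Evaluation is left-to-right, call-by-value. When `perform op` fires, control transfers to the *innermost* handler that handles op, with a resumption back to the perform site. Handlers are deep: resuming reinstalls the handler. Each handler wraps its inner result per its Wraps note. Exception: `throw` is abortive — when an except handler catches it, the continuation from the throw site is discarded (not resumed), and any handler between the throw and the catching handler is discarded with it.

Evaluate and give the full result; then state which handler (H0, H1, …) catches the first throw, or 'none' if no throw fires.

Answer: (15, 5) ; first throw caught by: H0

Step-by-step:
throw(1) @ H0 caught ⇒ 15
H1 returns 15
H2 returns (15, 5)
= (15, 5)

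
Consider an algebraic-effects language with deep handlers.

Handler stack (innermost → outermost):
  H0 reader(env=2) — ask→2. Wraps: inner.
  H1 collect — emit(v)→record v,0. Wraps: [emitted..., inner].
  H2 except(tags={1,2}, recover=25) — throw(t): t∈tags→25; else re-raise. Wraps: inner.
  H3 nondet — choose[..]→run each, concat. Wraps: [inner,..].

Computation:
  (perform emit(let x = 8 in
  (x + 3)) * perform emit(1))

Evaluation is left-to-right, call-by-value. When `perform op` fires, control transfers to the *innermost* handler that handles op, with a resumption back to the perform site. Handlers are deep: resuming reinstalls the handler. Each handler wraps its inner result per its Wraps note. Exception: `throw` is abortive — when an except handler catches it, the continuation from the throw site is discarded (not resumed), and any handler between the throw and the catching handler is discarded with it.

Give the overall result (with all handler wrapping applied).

Answer: [[11, 1, 0]]

Working:
emit(11) @ H1 ⇒ out+=11
emit(1) @ H1 ⇒ out+=1
H0 returns 0
H1 returns [11, 1, 0]
H2 returns [11, 1, 0]
H3 returns [[11, 1, 0]]
= [[11, 1, 0]]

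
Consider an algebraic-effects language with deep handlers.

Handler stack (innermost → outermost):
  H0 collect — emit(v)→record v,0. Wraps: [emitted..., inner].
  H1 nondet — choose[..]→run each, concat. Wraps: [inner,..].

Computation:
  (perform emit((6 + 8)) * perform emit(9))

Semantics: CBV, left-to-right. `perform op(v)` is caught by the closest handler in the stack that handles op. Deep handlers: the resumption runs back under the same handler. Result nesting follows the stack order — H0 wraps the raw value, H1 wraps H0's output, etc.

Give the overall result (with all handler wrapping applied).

Evaluation trace:
emit(14) @ H0 ⇒ out+=14
emit(9) @ H0 ⇒ out+=9
H0 returns [14, 9, 0]
H1 returns [[14, 9, 0]]
= [[14, 9, 0]]

Answer: [[14, 9, 0]]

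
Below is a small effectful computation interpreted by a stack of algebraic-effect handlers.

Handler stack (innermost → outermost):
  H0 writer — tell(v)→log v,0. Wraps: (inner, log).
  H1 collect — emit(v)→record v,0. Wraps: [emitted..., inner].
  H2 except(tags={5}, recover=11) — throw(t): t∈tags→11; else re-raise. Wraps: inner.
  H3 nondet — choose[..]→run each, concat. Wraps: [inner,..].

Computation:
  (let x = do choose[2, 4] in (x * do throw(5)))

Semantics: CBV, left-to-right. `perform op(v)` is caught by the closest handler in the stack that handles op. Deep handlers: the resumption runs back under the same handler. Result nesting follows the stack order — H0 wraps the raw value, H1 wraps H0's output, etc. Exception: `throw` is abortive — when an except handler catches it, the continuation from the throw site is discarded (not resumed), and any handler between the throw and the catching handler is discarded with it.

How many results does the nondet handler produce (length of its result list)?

Working:
choose[2, 4] @ H3
  branch[0] choose=2:
    throw(5) @ H2 caught ⇒ 11
    H3 returns [11]
  branch[1] choose=4:
    throw(5) @ H2 caught ⇒ 11
    H3 returns [11]
= [11, 11]

Answer: 2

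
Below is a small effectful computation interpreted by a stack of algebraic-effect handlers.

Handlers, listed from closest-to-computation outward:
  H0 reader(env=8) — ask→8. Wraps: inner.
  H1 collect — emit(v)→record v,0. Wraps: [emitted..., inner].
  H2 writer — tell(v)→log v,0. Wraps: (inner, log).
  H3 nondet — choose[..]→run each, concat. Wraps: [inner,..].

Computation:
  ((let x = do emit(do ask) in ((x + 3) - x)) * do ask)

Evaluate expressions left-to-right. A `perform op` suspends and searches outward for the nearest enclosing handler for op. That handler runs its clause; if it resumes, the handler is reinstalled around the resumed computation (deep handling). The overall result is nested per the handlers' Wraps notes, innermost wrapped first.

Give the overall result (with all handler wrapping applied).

Answer: [([8, 24], ())]

Evaluation trace:
ask @ H0 ⇒ 8
emit(8) @ H1 ⇒ out+=8
ask @ H0 ⇒ 8
H0 returns 24
H1 returns [8, 24]
H2 returns ([8, 24], ())
H3 returns [([8, 24], ())]
= [([8, 24], ())]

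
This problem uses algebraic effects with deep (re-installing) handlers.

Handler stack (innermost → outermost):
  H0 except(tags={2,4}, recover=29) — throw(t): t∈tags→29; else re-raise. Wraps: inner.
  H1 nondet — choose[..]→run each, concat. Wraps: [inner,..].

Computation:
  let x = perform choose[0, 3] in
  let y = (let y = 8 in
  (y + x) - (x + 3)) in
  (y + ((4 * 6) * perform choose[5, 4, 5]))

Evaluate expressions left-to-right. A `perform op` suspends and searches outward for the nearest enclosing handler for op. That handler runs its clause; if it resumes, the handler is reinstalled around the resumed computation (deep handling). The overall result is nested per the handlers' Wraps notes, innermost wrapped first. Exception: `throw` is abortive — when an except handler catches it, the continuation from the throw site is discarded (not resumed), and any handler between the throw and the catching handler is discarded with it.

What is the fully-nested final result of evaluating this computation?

Evaluation trace:
choose[0, 3] @ H1
  branch[0] choose=0:
    choose[5, 4, 5] @ H1
      branch[0] choose=5:
        H0 returns 125
        H1 returns [125]
      branch[1] choose=4:
        H0 returns 101
        H1 returns [101]
      branch[2] choose=5:
        H0 returns 125
        H1 returns [125]
  branch[1] choose=3:
    choose[5, 4, 5] @ H1
      branch[0] choose=5:
        H0 returns 125
        H1 returns [125]
      branch[1] choose=4:
        H0 returns 101
        H1 returns [101]
      branch[2] choose=5:
        H0 returns 125
        H1 returns [125]
= [125, 101, 125, 125, 101, 125]

Answer: [125, 101, 125, 125, 101, 125]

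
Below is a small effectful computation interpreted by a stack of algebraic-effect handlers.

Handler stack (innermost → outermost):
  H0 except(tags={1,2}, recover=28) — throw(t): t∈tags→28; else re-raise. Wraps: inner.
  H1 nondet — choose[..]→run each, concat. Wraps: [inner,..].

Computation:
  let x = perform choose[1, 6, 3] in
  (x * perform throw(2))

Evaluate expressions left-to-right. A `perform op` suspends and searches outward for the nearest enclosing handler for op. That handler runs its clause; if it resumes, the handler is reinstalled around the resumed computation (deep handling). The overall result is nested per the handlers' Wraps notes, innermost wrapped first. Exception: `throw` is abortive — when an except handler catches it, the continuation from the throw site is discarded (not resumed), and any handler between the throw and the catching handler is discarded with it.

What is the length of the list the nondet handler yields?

Answer: 3

Evaluation trace:
choose[1, 6, 3] @ H1
  branch[0] choose=1:
    throw(2) @ H0 caught ⇒ 28
    H1 returns [28]
  branch[1] choose=6:
    throw(2) @ H0 caught ⇒ 28
    H1 returns [28]
  branch[2] choose=3:
    throw(2) @ H0 caught ⇒ 28
    H1 returns [28]
= [28, 28, 28]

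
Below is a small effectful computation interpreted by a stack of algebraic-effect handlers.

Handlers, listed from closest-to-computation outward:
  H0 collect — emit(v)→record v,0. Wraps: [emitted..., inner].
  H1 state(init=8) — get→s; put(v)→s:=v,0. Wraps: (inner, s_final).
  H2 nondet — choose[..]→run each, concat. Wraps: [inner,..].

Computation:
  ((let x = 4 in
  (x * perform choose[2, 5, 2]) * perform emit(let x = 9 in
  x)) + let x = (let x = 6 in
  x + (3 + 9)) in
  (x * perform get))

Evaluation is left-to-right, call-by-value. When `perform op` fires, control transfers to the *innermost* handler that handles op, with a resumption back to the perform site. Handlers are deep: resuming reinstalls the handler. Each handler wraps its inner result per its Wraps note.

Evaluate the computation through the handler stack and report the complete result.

Answer: [([9, 144], 8), ([9, 144], 8), ([9, 144], 8)]

Step-by-step:
choose[2, 5, 2] @ H2
  branch[0] choose=2:
    emit(9) @ H0 ⇒ out+=9
    get @ H1 ⇒ 8
    H0 returns [9, 144]
    H1 returns ([9, 144], 8)
    H2 returns [([9, 144], 8)]
  branch[1] choose=5:
    emit(9) @ H0 ⇒ out+=9
    get @ H1 ⇒ 8
    H0 returns [9, 144]
    H1 returns ([9, 144], 8)
    H2 returns [([9, 144], 8)]
  branch[2] choose=2:
    emit(9) @ H0 ⇒ out+=9
    get @ H1 ⇒ 8
    H0 returns [9, 144]
    H1 returns ([9, 144], 8)
    H2 returns [([9, 144], 8)]
= [([9, 144], 8), ([9, 144], 8), ([9, 144], 8)]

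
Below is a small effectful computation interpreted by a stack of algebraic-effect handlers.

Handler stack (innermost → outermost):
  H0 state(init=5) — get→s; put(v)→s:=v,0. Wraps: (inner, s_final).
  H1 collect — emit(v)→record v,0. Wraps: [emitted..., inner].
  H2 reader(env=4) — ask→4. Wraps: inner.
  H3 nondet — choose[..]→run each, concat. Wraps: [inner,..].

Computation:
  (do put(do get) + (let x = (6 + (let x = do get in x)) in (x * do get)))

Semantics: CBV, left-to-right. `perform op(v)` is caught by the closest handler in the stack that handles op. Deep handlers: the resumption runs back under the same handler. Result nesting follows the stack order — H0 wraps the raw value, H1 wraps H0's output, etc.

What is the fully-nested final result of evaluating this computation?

Answer: [[(55, 5)]]

Step-by-step:
get @ H0 ⇒ 5
put(5) @ H0 ⇒ s:=5
get @ H0 ⇒ 5
get @ H0 ⇒ 5
H0 returns (55, 5)
H1 returns [(55, 5)]
H2 returns [(55, 5)]
H3 returns [[(55, 5)]]
= [[(55, 5)]]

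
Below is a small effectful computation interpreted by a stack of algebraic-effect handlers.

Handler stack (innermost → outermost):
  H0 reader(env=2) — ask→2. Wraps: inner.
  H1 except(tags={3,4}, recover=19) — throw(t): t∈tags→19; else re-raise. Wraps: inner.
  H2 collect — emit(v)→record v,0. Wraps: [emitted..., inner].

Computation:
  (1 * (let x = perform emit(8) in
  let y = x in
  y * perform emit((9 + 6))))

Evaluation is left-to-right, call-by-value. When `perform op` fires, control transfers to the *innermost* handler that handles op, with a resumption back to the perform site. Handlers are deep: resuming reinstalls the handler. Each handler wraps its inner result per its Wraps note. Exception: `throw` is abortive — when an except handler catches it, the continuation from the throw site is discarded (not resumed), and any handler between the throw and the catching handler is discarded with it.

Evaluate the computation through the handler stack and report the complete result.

Answer: [8, 15, 0]

Evaluation trace:
emit(8) @ H2 ⇒ out+=8
emit(15) @ H2 ⇒ out+=15
H0 returns 0
H1 returns 0
H2 returns [8, 15, 0]
= [8, 15, 0]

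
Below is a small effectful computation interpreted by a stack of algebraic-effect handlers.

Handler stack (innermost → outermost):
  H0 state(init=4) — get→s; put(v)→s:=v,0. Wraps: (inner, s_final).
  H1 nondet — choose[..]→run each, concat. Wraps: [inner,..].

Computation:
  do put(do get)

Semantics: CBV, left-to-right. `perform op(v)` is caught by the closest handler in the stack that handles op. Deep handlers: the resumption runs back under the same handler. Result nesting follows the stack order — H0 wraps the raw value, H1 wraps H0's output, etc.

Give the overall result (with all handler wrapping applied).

Working:
get @ H0 ⇒ 4
put(4) @ H0 ⇒ s:=4
H0 returns (0, 4)
H1 returns [(0, 4)]
= [(0, 4)]

Answer: [(0, 4)]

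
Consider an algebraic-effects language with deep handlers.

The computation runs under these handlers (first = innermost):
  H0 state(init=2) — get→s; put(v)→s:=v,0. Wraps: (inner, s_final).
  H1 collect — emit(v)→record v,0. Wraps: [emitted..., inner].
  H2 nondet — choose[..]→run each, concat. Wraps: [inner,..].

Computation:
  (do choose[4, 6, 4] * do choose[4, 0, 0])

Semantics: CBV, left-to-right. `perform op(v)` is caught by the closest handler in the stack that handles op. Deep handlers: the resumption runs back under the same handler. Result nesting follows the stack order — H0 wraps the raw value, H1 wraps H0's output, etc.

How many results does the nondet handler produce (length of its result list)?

Working:
choose[4, 6, 4] @ H2
  branch[0] choose=4:
    choose[4, 0, 0] @ H2
      branch[0] choose=4:
        H0 returns (16, 2)
        H1 returns [(16, 2)]
        H2 returns [[(16, 2)]]
      branch[1] choose=0:
        H0 returns (0, 2)
        H1 returns [(0, 2)]
        H2 returns [[(0, 2)]]
      branch[2] choose=0:
        H0 returns (0, 2)
        H1 returns [(0, 2)]
        H2 returns [[(0, 2)]]
  branch[1] choose=6:
    choose[4, 0, 0] @ H2
      branch[0] choose=4:
        H0 returns (24, 2)
        H1 returns [(24, 2)]
        H2 returns [[(24, 2)]]
      branch[1] choose=0:
        H0 returns (0, 2)
        H1 returns [(0, 2)]
        H2 returns [[(0, 2)]]
      branch[2] choose=0:
        H0 returns (0, 2)
        H1 returns [(0, 2)]
        H2 returns [[(0, 2)]]
  branch[2] choose=4:
    choose[4, 0, 0] @ H2
      branch[0] choose=4:
        H0 returns (16, 2)
        H1 returns [(16, 2)]
        H2 returns [[(16, 2)]]
      branch[1] choose=0:
        H0 returns (0, 2)
        H1 returns [(0, 2)]
        H2 returns [[(0, 2)]]
      branch[2] choose=0:
        H0 returns (0, 2)
        H1 returns [(0, 2)]
        H2 returns [[(0, 2)]]
= [[(16, 2)], [(0, 2)], [(0, 2)], [(24, 2)], [(0, 2)], [(0, 2)], [(16, 2)], [(0, 2)], [(0, 2)]]

Answer: 9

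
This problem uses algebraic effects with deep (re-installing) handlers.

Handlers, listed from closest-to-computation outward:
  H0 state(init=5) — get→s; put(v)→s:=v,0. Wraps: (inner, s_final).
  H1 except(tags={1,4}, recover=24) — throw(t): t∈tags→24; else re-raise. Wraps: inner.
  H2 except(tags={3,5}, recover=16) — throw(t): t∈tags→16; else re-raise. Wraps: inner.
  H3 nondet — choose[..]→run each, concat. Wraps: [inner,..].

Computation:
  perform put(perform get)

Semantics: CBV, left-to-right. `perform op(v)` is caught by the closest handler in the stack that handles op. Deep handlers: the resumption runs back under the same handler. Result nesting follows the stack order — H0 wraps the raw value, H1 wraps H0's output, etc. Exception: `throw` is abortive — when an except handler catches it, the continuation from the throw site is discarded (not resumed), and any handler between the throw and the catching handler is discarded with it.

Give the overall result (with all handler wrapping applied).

Answer: [(0, 5)]

Step-by-step:
get @ H0 ⇒ 5
put(5) @ H0 ⇒ s:=5
H0 returns (0, 5)
H1 returns (0, 5)
H2 returns (0, 5)
H3 returns [(0, 5)]
= [(0, 5)]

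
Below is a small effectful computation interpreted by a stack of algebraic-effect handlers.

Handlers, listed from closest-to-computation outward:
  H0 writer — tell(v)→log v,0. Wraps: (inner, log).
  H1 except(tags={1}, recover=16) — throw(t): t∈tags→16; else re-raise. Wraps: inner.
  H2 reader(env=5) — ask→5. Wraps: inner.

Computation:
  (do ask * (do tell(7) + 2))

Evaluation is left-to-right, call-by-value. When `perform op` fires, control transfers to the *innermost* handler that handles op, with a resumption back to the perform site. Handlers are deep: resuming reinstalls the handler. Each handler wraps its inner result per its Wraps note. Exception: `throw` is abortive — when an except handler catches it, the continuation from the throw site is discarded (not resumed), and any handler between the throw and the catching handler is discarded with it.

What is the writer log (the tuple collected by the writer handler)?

Evaluation trace:
ask @ H2 ⇒ 5
tell(7) @ H0 ⇒ log+=7
H0 returns (10, (7))
H1 returns (10, (7))
H2 returns (10, (7))
= (10, (7))

Answer: (7)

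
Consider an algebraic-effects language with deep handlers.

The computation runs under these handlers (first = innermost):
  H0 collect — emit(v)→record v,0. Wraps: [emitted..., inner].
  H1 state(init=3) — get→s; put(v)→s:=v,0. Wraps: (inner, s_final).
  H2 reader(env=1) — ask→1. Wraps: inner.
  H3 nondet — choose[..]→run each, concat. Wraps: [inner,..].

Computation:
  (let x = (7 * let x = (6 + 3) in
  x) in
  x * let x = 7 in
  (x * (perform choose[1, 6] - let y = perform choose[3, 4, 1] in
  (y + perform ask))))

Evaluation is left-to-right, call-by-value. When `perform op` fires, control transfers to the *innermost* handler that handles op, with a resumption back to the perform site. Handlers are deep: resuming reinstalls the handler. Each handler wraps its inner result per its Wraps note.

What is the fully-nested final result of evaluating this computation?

Working:
choose[1, 6] @ H3
  branch[0] choose=1:
    choose[3, 4, 1] @ H3
      branch[0] choose=3:
        ask @ H2 ⇒ 1
        H0 returns [-1323]
        H1 returns ([-1323], 3)
        H2 returns ([-1323], 3)
        H3 returns [([-1323], 3)]
      branch[1] choose=4:
        ask @ H2 ⇒ 1
        H0 returns [-1764]
        H1 returns ([-1764], 3)
        H2 returns ([-1764], 3)
        H3 returns [([-1764], 3)]
      branch[2] choose=1:
        ask @ H2 ⇒ 1
        H0 returns [-441]
        H1 returns ([-441], 3)
        H2 returns ([-441], 3)
        H3 returns [([-441], 3)]
  branch[1] choose=6:
    choose[3, 4, 1] @ H3
      branch[0] choose=3:
        ask @ H2 ⇒ 1
        H0 returns [882]
        H1 returns ([882], 3)
        H2 returns ([882], 3)
        H3 returns [([882], 3)]
      branch[1] choose=4:
        ask @ H2 ⇒ 1
        H0 returns [441]
        H1 returns ([441], 3)
        H2 returns ([441], 3)
        H3 returns [([441], 3)]
      branch[2] choose=1:
        ask @ H2 ⇒ 1
        H0 returns [1764]
        H1 returns ([1764], 3)
        H2 returns ([1764], 3)
        H3 returns [([1764], 3)]
= [([-1323], 3), ([-1764], 3), ([-441], 3), ([882], 3), ([441], 3), ([1764], 3)]

Answer: [([-1323], 3), ([-1764], 3), ([-441], 3), ([882], 3), ([441], 3), ([1764], 3)]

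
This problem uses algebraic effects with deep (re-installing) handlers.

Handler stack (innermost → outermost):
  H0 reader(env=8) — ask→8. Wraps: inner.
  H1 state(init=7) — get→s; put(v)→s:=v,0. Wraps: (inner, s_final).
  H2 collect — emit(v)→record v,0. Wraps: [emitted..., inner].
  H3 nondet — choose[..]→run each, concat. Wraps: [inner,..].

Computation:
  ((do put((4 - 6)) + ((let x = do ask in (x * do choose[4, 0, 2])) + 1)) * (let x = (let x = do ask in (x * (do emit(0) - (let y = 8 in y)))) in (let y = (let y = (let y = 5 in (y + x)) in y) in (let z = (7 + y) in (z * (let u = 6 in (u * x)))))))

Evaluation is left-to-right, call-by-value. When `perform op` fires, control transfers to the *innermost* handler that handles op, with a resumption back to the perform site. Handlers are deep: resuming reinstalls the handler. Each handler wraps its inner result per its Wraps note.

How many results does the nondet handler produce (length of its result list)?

Working:
put(-2) @ H1 ⇒ s:=-2
ask @ H0 ⇒ 8
choose[4, 0, 2] @ H3
  branch[0] choose=4:
    ask @ H0 ⇒ 8
    emit(0) @ H2 ⇒ out+=0
    H0 returns 658944
    H1 returns (658944, -2)
    H2 returns [0, (658944, -2)]
    H3 returns [[0, (658944, -2)]]
  branch[1] choose=0:
    ask @ H0 ⇒ 8
    emit(0) @ H2 ⇒ out+=0
    H0 returns 19968
    H1 returns (19968, -2)
    H2 returns [0, (19968, -2)]
    H3 returns [[0, (19968, -2)]]
  branch[2] choose=2:
    ask @ H0 ⇒ 8
    emit(0) @ H2 ⇒ out+=0
    H0 returns 339456
    H1 returns (339456, -2)
    H2 returns [0, (339456, -2)]
    H3 returns [[0, (339456, -2)]]
= [[0, (658944, -2)], [0, (19968, -2)], [0, (339456, -2)]]

Answer: 3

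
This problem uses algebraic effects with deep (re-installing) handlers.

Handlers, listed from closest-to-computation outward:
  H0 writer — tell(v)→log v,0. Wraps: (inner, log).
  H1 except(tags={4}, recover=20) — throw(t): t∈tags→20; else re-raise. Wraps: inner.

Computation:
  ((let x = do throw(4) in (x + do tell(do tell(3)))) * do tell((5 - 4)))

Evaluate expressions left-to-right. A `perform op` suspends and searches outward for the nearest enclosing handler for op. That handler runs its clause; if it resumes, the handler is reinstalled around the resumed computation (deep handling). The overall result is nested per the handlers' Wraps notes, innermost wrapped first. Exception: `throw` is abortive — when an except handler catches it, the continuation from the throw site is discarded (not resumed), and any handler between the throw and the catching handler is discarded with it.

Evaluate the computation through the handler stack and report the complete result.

Evaluation trace:
throw(4) @ H1 caught ⇒ 20
= 20

Answer: 20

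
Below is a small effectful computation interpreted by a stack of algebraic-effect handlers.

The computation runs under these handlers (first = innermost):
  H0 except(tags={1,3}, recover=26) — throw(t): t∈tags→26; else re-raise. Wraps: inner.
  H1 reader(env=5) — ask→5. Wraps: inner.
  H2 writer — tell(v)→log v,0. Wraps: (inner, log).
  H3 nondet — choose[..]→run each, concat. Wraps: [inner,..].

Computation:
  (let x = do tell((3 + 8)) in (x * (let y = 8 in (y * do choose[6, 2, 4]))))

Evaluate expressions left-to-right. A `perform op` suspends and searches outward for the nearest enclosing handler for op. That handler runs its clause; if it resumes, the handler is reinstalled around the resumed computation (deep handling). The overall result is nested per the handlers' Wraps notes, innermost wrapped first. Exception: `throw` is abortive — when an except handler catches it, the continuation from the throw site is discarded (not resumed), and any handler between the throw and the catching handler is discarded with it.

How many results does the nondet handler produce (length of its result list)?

Answer: 3

Step-by-step:
tell(11) @ H2 ⇒ log+=11
choose[6, 2, 4] @ H3
  branch[0] choose=6:
    H0 returns 0
    H1 returns 0
    H2 returns (0, (11))
    H3 returns [(0, (11))]
  branch[1] choose=2:
    H0 returns 0
    H1 returns 0
    H2 returns (0, (11))
    H3 returns [(0, (11))]
  branch[2] choose=4:
    H0 returns 0
    H1 returns 0
    H2 returns (0, (11))
    H3 returns [(0, (11))]
= [(0, (11)), (0, (11)), (0, (11))]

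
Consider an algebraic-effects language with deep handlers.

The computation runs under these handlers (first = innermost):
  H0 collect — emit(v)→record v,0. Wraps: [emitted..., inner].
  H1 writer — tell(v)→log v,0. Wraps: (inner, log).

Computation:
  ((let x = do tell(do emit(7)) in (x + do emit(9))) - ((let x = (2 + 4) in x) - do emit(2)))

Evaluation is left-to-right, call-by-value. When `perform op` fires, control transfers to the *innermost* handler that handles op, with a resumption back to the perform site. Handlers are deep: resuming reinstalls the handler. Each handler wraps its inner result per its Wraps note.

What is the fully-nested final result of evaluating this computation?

Answer: ([7, 9, 2, -6], (0))

Step-by-step:
emit(7) @ H0 ⇒ out+=7
tell(0) @ H1 ⇒ log+=0
emit(9) @ H0 ⇒ out+=9
emit(2) @ H0 ⇒ out+=2
H0 returns [7, 9, 2, -6]
H1 returns ([7, 9, 2, -6], (0))
= ([7, 9, 2, -6], (0))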